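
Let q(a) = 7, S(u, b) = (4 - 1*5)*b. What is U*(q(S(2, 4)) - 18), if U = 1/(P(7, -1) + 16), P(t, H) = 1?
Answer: -11/17 ≈ -0.64706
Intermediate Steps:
S(u, b) = -b (S(u, b) = (4 - 5)*b = -b)
U = 1/17 (U = 1/(1 + 16) = 1/17 ≈ 0.058824)
U*(q(S(2, 4)) - 18) = (7 - 18)/17 = (1/17)*(-11) = -11/17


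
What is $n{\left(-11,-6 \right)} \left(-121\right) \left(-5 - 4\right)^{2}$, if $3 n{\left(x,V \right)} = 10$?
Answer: $-32670$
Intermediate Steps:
$n{\left(x,V \right)} = \frac{10}{3}$ ($n{\left(x,V \right)} = \frac{1}{3} \cdot 10 = \frac{10}{3}$)
$n{\left(-11,-6 \right)} \left(-121\right) \left(-5 - 4\right)^{2} = \frac{10}{3} \left(-121\right) \left(-5 - 4\right)^{2} = - \frac{1210 \left(-9\right)^{2}}{3} = \left(- \frac{1210}{3}\right) 81 = -32670$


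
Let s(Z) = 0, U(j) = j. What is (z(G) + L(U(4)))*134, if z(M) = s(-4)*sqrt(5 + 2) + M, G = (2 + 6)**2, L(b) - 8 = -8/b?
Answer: 9380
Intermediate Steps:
L(b) = 8 - 8/b
G = 64 (G = 8**2 = 64)
z(M) = M (z(M) = 0*sqrt(5 + 2) + M = 0*sqrt(7) + M = 0 + M = M)
(z(G) + L(U(4)))*134 = (64 + (8 - 8/4))*134 = (64 + (8 - 8*1/4))*134 = (64 + (8 - 2))*134 = (64 + 6)*134 = 70*134 = 9380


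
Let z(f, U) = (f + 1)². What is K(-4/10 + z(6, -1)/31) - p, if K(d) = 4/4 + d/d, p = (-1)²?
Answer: 1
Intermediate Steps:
p = 1
z(f, U) = (1 + f)²
K(d) = 2 (K(d) = 4*(¼) + 1 = 1 + 1 = 2)
K(-4/10 + z(6, -1)/31) - p = 2 - 1*1 = 2 - 1 = 1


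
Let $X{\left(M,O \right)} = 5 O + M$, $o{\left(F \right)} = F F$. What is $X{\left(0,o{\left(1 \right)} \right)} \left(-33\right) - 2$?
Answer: $-167$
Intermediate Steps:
$o{\left(F \right)} = F^{2}$
$X{\left(M,O \right)} = M + 5 O$
$X{\left(0,o{\left(1 \right)} \right)} \left(-33\right) - 2 = \left(0 + 5 \cdot 1^{2}\right) \left(-33\right) - 2 = \left(0 + 5 \cdot 1\right) \left(-33\right) - 2 = \left(0 + 5\right) \left(-33\right) - 2 = 5 \left(-33\right) - 2 = -165 - 2 = -167$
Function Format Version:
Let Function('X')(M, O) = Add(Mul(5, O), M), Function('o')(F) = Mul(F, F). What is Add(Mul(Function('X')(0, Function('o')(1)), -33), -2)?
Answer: -167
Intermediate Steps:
Function('o')(F) = Pow(F, 2)
Function('X')(M, O) = Add(M, Mul(5, O))
Add(Mul(Function('X')(0, Function('o')(1)), -33), -2) = Add(Mul(Add(0, Mul(5, Pow(1, 2))), -33), -2) = Add(Mul(Add(0, Mul(5, 1)), -33), -2) = Add(Mul(Add(0, 5), -33), -2) = Add(Mul(5, -33), -2) = Add(-165, -2) = -167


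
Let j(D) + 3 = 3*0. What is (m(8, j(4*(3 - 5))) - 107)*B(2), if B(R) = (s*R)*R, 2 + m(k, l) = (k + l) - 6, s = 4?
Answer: -1760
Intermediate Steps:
j(D) = -3 (j(D) = -3 + 3*0 = -3 + 0 = -3)
m(k, l) = -8 + k + l (m(k, l) = -2 + ((k + l) - 6) = -2 + (-6 + k + l) = -8 + k + l)
B(R) = 4*R² (B(R) = (4*R)*R = 4*R²)
(m(8, j(4*(3 - 5))) - 107)*B(2) = ((-8 + 8 - 3) - 107)*(4*2²) = (-3 - 107)*(4*4) = -110*16 = -1760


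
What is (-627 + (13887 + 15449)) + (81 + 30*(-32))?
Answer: 27830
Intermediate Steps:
(-627 + (13887 + 15449)) + (81 + 30*(-32)) = (-627 + 29336) + (81 - 960) = 28709 - 879 = 27830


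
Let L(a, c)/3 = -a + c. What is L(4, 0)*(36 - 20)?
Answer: -192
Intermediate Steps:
L(a, c) = -3*a + 3*c (L(a, c) = 3*(-a + c) = 3*(c - a) = -3*a + 3*c)
L(4, 0)*(36 - 20) = (-3*4 + 3*0)*(36 - 20) = (-12 + 0)*16 = -12*16 = -192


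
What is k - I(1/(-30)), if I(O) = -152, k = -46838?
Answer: -46686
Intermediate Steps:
k - I(1/(-30)) = -46838 - 1*(-152) = -46838 + 152 = -46686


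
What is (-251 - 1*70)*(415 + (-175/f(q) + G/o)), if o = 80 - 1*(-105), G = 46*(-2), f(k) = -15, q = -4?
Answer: -25308068/185 ≈ -1.3680e+5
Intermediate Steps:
G = -92
o = 185 (o = 80 + 105 = 185)
(-251 - 1*70)*(415 + (-175/f(q) + G/o)) = (-251 - 1*70)*(415 + (-175/(-15) - 92/185)) = (-251 - 70)*(415 + (-175*(-1/15) - 92*1/185)) = -321*(415 + (35/3 - 92/185)) = -321*(415 + 6199/555) = -321*236524/555 = -25308068/185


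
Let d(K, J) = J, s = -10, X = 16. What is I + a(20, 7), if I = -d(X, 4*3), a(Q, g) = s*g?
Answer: -82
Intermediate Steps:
a(Q, g) = -10*g
I = -12 (I = -4*3 = -1*12 = -12)
I + a(20, 7) = -12 - 10*7 = -12 - 70 = -82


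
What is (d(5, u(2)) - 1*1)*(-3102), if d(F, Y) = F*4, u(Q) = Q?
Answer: -58938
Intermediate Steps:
d(F, Y) = 4*F
(d(5, u(2)) - 1*1)*(-3102) = (4*5 - 1*1)*(-3102) = (20 - 1)*(-3102) = 19*(-3102) = -58938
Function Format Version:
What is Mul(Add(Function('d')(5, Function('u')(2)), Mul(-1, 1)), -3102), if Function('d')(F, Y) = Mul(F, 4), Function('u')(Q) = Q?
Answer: -58938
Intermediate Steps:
Function('d')(F, Y) = Mul(4, F)
Mul(Add(Function('d')(5, Function('u')(2)), Mul(-1, 1)), -3102) = Mul(Add(Mul(4, 5), Mul(-1, 1)), -3102) = Mul(Add(20, -1), -3102) = Mul(19, -3102) = -58938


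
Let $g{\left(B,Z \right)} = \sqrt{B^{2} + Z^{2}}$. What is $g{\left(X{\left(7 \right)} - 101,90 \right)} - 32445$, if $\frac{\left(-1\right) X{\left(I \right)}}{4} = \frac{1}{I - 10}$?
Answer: $-32445 + \frac{\sqrt{162301}}{3} \approx -32311.0$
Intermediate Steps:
$X{\left(I \right)} = - \frac{4}{-10 + I}$ ($X{\left(I \right)} = - \frac{4}{I - 10} = - \frac{4}{-10 + I}$)
$g{\left(X{\left(7 \right)} - 101,90 \right)} - 32445 = \sqrt{\left(- \frac{4}{-10 + 7} - 101\right)^{2} + 90^{2}} - 32445 = \sqrt{\left(- \frac{4}{-3} - 101\right)^{2} + 8100} - 32445 = \sqrt{\left(\left(-4\right) \left(- \frac{1}{3}\right) - 101\right)^{2} + 8100} - 32445 = \sqrt{\left(\frac{4}{3} - 101\right)^{2} + 8100} - 32445 = \sqrt{\left(- \frac{299}{3}\right)^{2} + 8100} - 32445 = \sqrt{\frac{89401}{9} + 8100} - 32445 = \sqrt{\frac{162301}{9}} - 32445 = \frac{\sqrt{162301}}{3} - 32445 = -32445 + \frac{\sqrt{162301}}{3}$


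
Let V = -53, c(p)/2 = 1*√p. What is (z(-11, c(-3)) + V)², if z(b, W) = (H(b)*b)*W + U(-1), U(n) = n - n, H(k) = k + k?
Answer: (53 - 484*I*√3)² ≈ -6.9996e+5 - 88861.0*I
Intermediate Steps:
c(p) = 2*√p (c(p) = 2*(1*√p) = 2*√p)
H(k) = 2*k
U(n) = 0
z(b, W) = 2*W*b² (z(b, W) = ((2*b)*b)*W + 0 = (2*b²)*W + 0 = 2*W*b² + 0 = 2*W*b²)
(z(-11, c(-3)) + V)² = (2*(2*√(-3))*(-11)² - 53)² = (2*(2*(I*√3))*121 - 53)² = (2*(2*I*√3)*121 - 53)² = (484*I*√3 - 53)² = (-53 + 484*I*√3)²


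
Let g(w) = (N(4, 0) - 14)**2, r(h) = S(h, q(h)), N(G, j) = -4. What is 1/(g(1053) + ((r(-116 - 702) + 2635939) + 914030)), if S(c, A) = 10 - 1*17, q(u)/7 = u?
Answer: 1/3550286 ≈ 2.8167e-7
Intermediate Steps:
q(u) = 7*u
S(c, A) = -7 (S(c, A) = 10 - 17 = -7)
r(h) = -7
g(w) = 324 (g(w) = (-4 - 14)**2 = (-18)**2 = 324)
1/(g(1053) + ((r(-116 - 702) + 2635939) + 914030)) = 1/(324 + ((-7 + 2635939) + 914030)) = 1/(324 + (2635932 + 914030)) = 1/(324 + 3549962) = 1/3550286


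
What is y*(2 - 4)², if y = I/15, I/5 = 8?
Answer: 32/3 ≈ 10.667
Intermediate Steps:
I = 40 (I = 5*8 = 40)
y = 8/3 (y = 40/15 = 40*(1/15) = 8/3 ≈ 2.6667)
y*(2 - 4)² = 8*(2 - 4)²/3 = (8/3)*(-2)² = (8/3)*4 = 32/3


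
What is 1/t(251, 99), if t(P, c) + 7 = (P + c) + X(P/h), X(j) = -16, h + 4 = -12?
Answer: 1/327 ≈ 0.0030581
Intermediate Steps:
h = -16 (h = -4 - 12 = -16)
t(P, c) = -23 + P + c (t(P, c) = -7 + ((P + c) - 16) = -7 + (-16 + P + c) = -23 + P + c)
1/t(251, 99) = 1/(-23 + 251 + 99) = 1/327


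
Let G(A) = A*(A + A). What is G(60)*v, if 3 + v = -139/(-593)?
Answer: -11808000/593 ≈ -19912.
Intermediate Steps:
v = -1640/593 (v = -3 - 139/(-593) = -3 - 139*(-1/593) = -3 + 139/593 = -1640/593 ≈ -2.7656)
G(A) = 2*A**2 (G(A) = A*(2*A) = 2*A**2)
G(60)*v = (2*60**2)*(-1640/593) = (2*3600)*(-1640/593) = 7200*(-1640/593) = -11808000/593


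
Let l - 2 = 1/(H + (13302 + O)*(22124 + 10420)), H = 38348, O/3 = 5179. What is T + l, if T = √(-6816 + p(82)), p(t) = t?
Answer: 1877149529/938574764 + I*√6734 ≈ 2.0 + 82.061*I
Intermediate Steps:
O = 15537 (O = 3*5179 = 15537)
T = I*√6734 (T = √(-6816 + 82) = √(-6734) = I*√6734 ≈ 82.061*I)
l = 1877149529/938574764 (l = 2 + 1/(38348 + (13302 + 15537)*(22124 + 10420)) = 2 + 1/(38348 + 28839*32544) = 2 + 1/(38348 + 938536416) = 2 + 1/938574764 = 1877149529/938574764 ≈ 2.0000)
T + l = I*√6734 + 1877149529/938574764 = 1877149529/938574764 + I*√6734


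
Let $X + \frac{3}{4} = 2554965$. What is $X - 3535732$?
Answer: $- \frac{3923071}{4} \approx -9.8077 \cdot 10^{5}$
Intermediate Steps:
$X = \frac{10219857}{4}$ ($X = - \frac{3}{4} + 2554965 = \frac{10219857}{4} \approx 2.555 \cdot 10^{6}$)
$X - 3535732 = \frac{10219857}{4} - 3535732 = - \frac{3923071}{4}$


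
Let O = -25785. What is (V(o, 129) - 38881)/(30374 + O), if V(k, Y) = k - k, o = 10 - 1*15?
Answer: -38881/4589 ≈ -8.4727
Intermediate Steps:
o = -5 (o = 10 - 15 = -5)
V(k, Y) = 0
(V(o, 129) - 38881)/(30374 + O) = (0 - 38881)/(30374 - 25785) = -38881/4589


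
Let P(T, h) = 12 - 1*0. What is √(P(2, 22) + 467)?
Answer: √479 ≈ 21.886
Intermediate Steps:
P(T, h) = 12 (P(T, h) = 12 + 0 = 12)
√(P(2, 22) + 467) = √(12 + 467) = √479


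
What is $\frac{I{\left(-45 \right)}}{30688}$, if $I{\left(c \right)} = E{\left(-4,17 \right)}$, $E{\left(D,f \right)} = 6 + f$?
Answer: $\frac{23}{30688} \approx 0.00074948$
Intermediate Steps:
$I{\left(c \right)} = 23$ ($I{\left(c \right)} = 6 + 17 = 23$)
$\frac{I{\left(-45 \right)}}{30688} = \frac{23}{30688}$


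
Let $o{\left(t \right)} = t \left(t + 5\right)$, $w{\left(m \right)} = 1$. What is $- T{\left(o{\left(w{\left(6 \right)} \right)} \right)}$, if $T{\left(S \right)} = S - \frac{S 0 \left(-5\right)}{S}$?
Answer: $-6$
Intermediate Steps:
$o{\left(t \right)} = t \left(5 + t\right)$
$T{\left(S \right)} = S$ ($T{\left(S \right)} = S - \frac{0 \left(-5\right)}{S} = S - \frac{0}{S} = S - 0 = S + 0 = S$)
$- T{\left(o{\left(w{\left(6 \right)} \right)} \right)} = - 1 \left(5 + 1\right) = - 1 \cdot 6 = \left(-1\right) 6 = -6$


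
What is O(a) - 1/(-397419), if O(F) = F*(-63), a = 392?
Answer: -9814659623/397419 ≈ -24696.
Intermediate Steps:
O(F) = -63*F
O(a) - 1/(-397419) = -63*392 - 1/(-397419) = -24696 - 1*(-1/397419) = -24696 + 1/397419 = -9814659623/397419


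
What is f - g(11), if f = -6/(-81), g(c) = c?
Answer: -295/27 ≈ -10.926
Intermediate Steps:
f = 2/27 (f = -6*(-1/81) = 2/27 ≈ 0.074074)
f - g(11) = 2/27 - 1*11 = 2/27 - 11 = -295/27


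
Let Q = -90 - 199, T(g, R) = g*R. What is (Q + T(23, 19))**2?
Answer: 21904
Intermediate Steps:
T(g, R) = R*g
Q = -289
(Q + T(23, 19))**2 = (-289 + 19*23)**2 = (-289 + 437)**2 = 148**2 = 21904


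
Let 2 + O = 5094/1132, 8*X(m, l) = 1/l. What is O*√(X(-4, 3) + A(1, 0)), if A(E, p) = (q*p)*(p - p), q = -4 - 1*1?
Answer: 5*√6/24 ≈ 0.51031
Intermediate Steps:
q = -5 (q = -4 - 1 = -5)
X(m, l) = 1/(8*l)
A(E, p) = 0 (A(E, p) = (-5*p)*(p - p) = -5*p*0 = 0)
O = 5/2 (O = -2 + 5094/1132 = -2 + 5094*(1/1132) = -2 + 9/2 = 5/2 ≈ 2.5000)
O*√(X(-4, 3) + A(1, 0)) = 5*√((⅛)/3 + 0)/2 = 5*√((⅛)*(⅓) + 0)/2 = 5*√(1/24 + 0)/2 = 5*√(1/24)/2 = 5*(√6/12)/2 = 5*√6/24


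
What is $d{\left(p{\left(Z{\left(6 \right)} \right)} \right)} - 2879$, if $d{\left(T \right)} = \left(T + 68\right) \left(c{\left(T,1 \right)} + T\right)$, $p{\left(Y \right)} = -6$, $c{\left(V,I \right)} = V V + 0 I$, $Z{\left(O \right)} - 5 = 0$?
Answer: $-1019$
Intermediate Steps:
$Z{\left(O \right)} = 5$ ($Z{\left(O \right)} = 5 + 0 = 5$)
$c{\left(V,I \right)} = V^{2}$ ($c{\left(V,I \right)} = V^{2} + 0 = V^{2}$)
$d{\left(T \right)} = \left(68 + T\right) \left(T + T^{2}\right)$ ($d{\left(T \right)} = \left(T + 68\right) \left(T^{2} + T\right) = \left(68 + T\right) \left(T + T^{2}\right)$)
$d{\left(p{\left(Z{\left(6 \right)} \right)} \right)} - 2879 = - 6 \left(68 + \left(-6\right)^{2} + 69 \left(-6\right)\right) - 2879 = - 6 \left(68 + 36 - 414\right) - 2879 = \left(-6\right) \left(-310\right) - 2879 = 1860 - 2879 = -1019$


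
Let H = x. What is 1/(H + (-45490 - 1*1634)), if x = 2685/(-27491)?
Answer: -27491/1295488569 ≈ -2.1221e-5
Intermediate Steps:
x = -2685/27491 (x = 2685*(-1/27491) = -2685/27491 ≈ -0.097668)
H = -2685/27491 ≈ -0.097668
1/(H + (-45490 - 1*1634)) = 1/(-2685/27491 + (-45490 - 1*1634)) = 1/(-2685/27491 + (-45490 - 1634)) = 1/(-2685/27491 - 47124) = 1/(-1295488569/27491) = -27491/1295488569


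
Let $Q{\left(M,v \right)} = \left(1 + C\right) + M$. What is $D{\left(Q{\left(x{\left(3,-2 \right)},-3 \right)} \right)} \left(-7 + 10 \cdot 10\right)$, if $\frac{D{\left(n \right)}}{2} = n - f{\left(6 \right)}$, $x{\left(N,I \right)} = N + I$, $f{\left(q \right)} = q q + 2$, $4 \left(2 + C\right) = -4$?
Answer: $-7254$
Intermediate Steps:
$C = -3$ ($C = -2 + \frac{1}{4} \left(-4\right) = -2 - 1 = -3$)
$f{\left(q \right)} = 2 + q^{2}$ ($f{\left(q \right)} = q^{2} + 2 = 2 + q^{2}$)
$x{\left(N,I \right)} = I + N$
$Q{\left(M,v \right)} = -2 + M$ ($Q{\left(M,v \right)} = \left(1 - 3\right) + M = -2 + M$)
$D{\left(n \right)} = -76 + 2 n$ ($D{\left(n \right)} = 2 \left(n - \left(2 + 6^{2}\right)\right) = 2 \left(n - \left(2 + 36\right)\right) = 2 \left(n - 38\right) = 2 \left(-38 + n\right) = -76 + 2 n$)
$D{\left(Q{\left(x{\left(3,-2 \right)},-3 \right)} \right)} \left(-7 + 10 \cdot 10\right) = \left(-76 + 2 \left(-2 + \left(-2 + 3\right)\right)\right) \left(-7 + 10 \cdot 10\right) = \left(-76 + 2 \left(-2 + 1\right)\right) \left(-7 + 100\right) = \left(-76 + 2 \left(-1\right)\right) 93 = \left(-76 - 2\right) 93 = \left(-78\right) 93 = -7254$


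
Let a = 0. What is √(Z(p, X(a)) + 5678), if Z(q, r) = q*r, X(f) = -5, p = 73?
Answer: √5313 ≈ 72.890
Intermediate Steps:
√(Z(p, X(a)) + 5678) = √(73*(-5) + 5678) = √(-365 + 5678) = √5313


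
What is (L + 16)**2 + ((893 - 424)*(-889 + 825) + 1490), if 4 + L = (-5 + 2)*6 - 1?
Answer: -28477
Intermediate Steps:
L = -23 (L = -4 + ((-5 + 2)*6 - 1) = -4 + (-3*6 - 1) = -4 + (-18 - 1) = -4 - 19 = -23)
(L + 16)**2 + ((893 - 424)*(-889 + 825) + 1490) = (-23 + 16)**2 + ((893 - 424)*(-889 + 825) + 1490) = (-7)**2 + (469*(-64) + 1490) = 49 + (-30016 + 1490) = 49 - 28526 = -28477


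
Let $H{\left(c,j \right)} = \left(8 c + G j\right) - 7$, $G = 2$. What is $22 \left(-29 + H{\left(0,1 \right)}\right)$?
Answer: $-748$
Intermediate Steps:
$H{\left(c,j \right)} = -7 + 2 j + 8 c$ ($H{\left(c,j \right)} = \left(8 c + 2 j\right) - 7 = \left(2 j + 8 c\right) - 7 = -7 + 2 j + 8 c$)
$22 \left(-29 + H{\left(0,1 \right)}\right) = 22 \left(-29 + \left(-7 + 2 \cdot 1 + 8 \cdot 0\right)\right) = 22 \left(-29 + \left(-7 + 2 + 0\right)\right) = 22 \left(-29 - 5\right) = 22 \left(-34\right) = -748$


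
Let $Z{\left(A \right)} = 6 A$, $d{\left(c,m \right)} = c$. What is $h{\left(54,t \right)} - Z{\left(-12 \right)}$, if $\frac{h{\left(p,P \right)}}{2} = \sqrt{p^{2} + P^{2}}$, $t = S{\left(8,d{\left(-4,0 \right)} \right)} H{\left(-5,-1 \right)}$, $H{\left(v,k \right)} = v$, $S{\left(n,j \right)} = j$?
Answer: $72 + 4 \sqrt{829} \approx 187.17$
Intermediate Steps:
$t = 20$ ($t = \left(-4\right) \left(-5\right) = 20$)
$h{\left(p,P \right)} = 2 \sqrt{P^{2} + p^{2}}$ ($h{\left(p,P \right)} = 2 \sqrt{p^{2} + P^{2}} = 2 \sqrt{P^{2} + p^{2}}$)
$h{\left(54,t \right)} - Z{\left(-12 \right)} = 2 \sqrt{20^{2} + 54^{2}} - 6 \left(-12\right) = 2 \sqrt{400 + 2916} - -72 = 2 \sqrt{3316} + 72 = 2 \cdot 2 \sqrt{829} + 72 = 4 \sqrt{829} + 72 = 72 + 4 \sqrt{829}$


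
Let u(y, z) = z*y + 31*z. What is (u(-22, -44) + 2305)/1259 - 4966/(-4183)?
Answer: 14237541/5266397 ≈ 2.7035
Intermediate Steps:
u(y, z) = 31*z + y*z (u(y, z) = y*z + 31*z = 31*z + y*z)
(u(-22, -44) + 2305)/1259 - 4966/(-4183) = (-44*(31 - 22) + 2305)/1259 - 4966/(-4183) = (-44*9 + 2305)*(1/1259) - 4966*(-1/4183) = (-396 + 2305)*(1/1259) + 4966/4183 = 1909*(1/1259) + 4966/4183 = 1909/1259 + 4966/4183 = 14237541/5266397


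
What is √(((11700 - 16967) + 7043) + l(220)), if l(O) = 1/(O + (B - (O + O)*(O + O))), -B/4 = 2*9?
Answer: √339104331237/13818 ≈ 42.143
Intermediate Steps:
B = -72 (B = -8*9 = -4*18 = -72)
l(O) = 1/(-72 + O - 4*O²) (l(O) = 1/(O + (-72 - (O + O)*(O + O))) = 1/(O + (-72 - 2*O*2*O)) = 1/(O + (-72 - 4*O²)) = 1/(-72 + O - 4*O²))
√(((11700 - 16967) + 7043) + l(220)) = √(((11700 - 16967) + 7043) - 1/(72 - 1*220 + 4*220²)) = √((-5267 + 7043) - 1/(72 - 220 + 4*48400)) = √(1776 - 1/(72 - 220 + 193600)) = √(1776 - 1/193452) = √(343570751/193452) = √339104331237/13818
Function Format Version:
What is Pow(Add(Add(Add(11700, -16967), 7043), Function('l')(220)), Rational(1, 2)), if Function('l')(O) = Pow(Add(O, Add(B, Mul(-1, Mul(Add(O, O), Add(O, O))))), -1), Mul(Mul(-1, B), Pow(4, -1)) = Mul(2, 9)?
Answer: Mul(Rational(1, 13818), Pow(339104331237, Rational(1, 2))) ≈ 42.143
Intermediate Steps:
B = -72 (B = Mul(-4, Mul(2, 9)) = Mul(-4, 18) = -72)
Function('l')(O) = Pow(Add(-72, O, Mul(-4, Pow(O, 2))), -1) (Function('l')(O) = Pow(Add(O, Add(-72, Mul(-1, Mul(Add(O, O), Add(O, O))))), -1) = Pow(Add(O, Add(-72, Mul(-1, Mul(Mul(2, O), Mul(2, O))))), -1) = Pow(Add(O, Add(-72, Mul(-1, Mul(4, Pow(O, 2))))), -1) = Pow(Add(O, Add(-72, Mul(-4, Pow(O, 2)))), -1) = Pow(Add(-72, O, Mul(-4, Pow(O, 2))), -1))
Pow(Add(Add(Add(11700, -16967), 7043), Function('l')(220)), Rational(1, 2)) = Pow(Add(Add(Add(11700, -16967), 7043), Mul(-1, Pow(Add(72, Mul(-1, 220), Mul(4, Pow(220, 2))), -1))), Rational(1, 2)) = Pow(Add(Add(-5267, 7043), Mul(-1, Pow(Add(72, -220, Mul(4, 48400)), -1))), Rational(1, 2)) = Pow(Add(1776, Mul(-1, Pow(Add(72, -220, 193600), -1))), Rational(1, 2)) = Pow(Add(1776, Mul(-1, Pow(193452, -1))), Rational(1, 2)) = Pow(Add(1776, Mul(-1, Rational(1, 193452))), Rational(1, 2)) = Pow(Add(1776, Rational(-1, 193452)), Rational(1, 2)) = Pow(Rational(343570751, 193452), Rational(1, 2)) = Mul(Rational(1, 13818), Pow(339104331237, Rational(1, 2)))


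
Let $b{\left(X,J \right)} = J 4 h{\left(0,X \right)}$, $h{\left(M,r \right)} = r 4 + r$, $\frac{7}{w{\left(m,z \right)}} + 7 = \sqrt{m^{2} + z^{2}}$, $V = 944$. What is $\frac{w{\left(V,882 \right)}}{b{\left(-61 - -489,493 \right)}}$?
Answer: $\frac{49}{7043359940880} + \frac{7 \sqrt{417265}}{3521679970440} \approx 1.2909 \cdot 10^{-9}$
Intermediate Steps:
$w{\left(m,z \right)} = \frac{7}{-7 + \sqrt{m^{2} + z^{2}}}$
$h{\left(M,r \right)} = 5 r$ ($h{\left(M,r \right)} = 4 r + r = 5 r$)
$b{\left(X,J \right)} = 20 J X$ ($b{\left(X,J \right)} = J 4 \cdot 5 X = 4 J 5 X = 20 J X$)
$\frac{w{\left(V,882 \right)}}{b{\left(-61 - -489,493 \right)}} = \frac{7 \frac{1}{-7 + \sqrt{944^{2} + 882^{2}}}}{20 \cdot 493 \left(-61 - -489\right)} = \frac{7 \frac{1}{-7 + \sqrt{891136 + 777924}}}{20 \cdot 493 \left(-61 + 489\right)} = \frac{7 \frac{1}{-7 + \sqrt{1669060}}}{20 \cdot 493 \cdot 428} = \frac{7 \frac{1}{-7 + 2 \sqrt{417265}}}{4220080} = \frac{7}{-7 + 2 \sqrt{417265}} \cdot \frac{1}{4220080} = \frac{7}{4220080 \left(-7 + 2 \sqrt{417265}\right)}$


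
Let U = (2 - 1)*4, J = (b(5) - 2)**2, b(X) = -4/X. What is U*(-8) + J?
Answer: -604/25 ≈ -24.160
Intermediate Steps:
J = 196/25 (J = (-4/5 - 2)**2 = (-14/5)**2 = 196/25 ≈ 7.8400)
U = 4 (U = 1*4 = 4)
U*(-8) + J = 4*(-8) + 196/25 = -32 + 196/25 = -604/25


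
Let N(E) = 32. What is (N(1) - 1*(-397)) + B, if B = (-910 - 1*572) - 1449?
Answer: -2502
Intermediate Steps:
B = -2931 (B = (-910 - 572) - 1449 = -1482 - 1449 = -2931)
(N(1) - 1*(-397)) + B = (32 - 1*(-397)) - 2931 = (32 + 397) - 2931 = 429 - 2931 = -2502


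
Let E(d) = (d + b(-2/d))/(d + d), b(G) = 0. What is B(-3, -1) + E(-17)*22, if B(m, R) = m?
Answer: 8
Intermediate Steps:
E(d) = ½ (E(d) = (d + 0)/(d + d) = d/((2*d)) = d*(1/(2*d)) = ½)
B(-3, -1) + E(-17)*22 = -3 + (½)*22 = -3 + 11 = 8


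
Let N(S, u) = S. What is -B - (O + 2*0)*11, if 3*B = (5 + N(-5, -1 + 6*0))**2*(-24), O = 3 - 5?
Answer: 22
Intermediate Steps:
O = -2
B = 0 (B = ((5 - 5)**2*(-24))/3 = (0**2*(-24))/3 = (0*(-24))/3 = (1/3)*0 = 0)
-B - (O + 2*0)*11 = -1*0 - (-2 + 2*0)*11 = 0 - (-2 + 0)*11 = 0 - (-2)*11 = 0 - 1*(-22) = 0 + 22 = 22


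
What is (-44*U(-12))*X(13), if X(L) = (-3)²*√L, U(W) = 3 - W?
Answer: -5940*√13 ≈ -21417.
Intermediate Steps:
X(L) = 9*√L
(-44*U(-12))*X(13) = (-44*(3 - 1*(-12)))*(9*√13) = (-44*(3 + 12))*(9*√13) = (-44*15)*(9*√13) = -5940*√13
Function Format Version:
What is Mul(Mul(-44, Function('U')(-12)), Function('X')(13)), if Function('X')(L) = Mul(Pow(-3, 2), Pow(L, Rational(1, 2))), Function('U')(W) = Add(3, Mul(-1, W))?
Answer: Mul(-5940, Pow(13, Rational(1, 2))) ≈ -21417.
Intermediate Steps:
Function('X')(L) = Mul(9, Pow(L, Rational(1, 2)))
Mul(Mul(-44, Function('U')(-12)), Function('X')(13)) = Mul(Mul(-44, Add(3, Mul(-1, -12))), Mul(9, Pow(13, Rational(1, 2)))) = Mul(Mul(-44, Add(3, 12)), Mul(9, Pow(13, Rational(1, 2)))) = Mul(Mul(-44, 15), Mul(9, Pow(13, Rational(1, 2)))) = Mul(-660, Mul(9, Pow(13, Rational(1, 2)))) = Mul(-5940, Pow(13, Rational(1, 2)))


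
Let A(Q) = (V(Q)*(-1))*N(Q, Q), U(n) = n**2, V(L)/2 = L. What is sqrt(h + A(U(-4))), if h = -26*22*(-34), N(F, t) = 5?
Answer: 2*sqrt(4822) ≈ 138.88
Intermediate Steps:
V(L) = 2*L
h = 19448 (h = -572*(-34) = 19448)
A(Q) = -10*Q (A(Q) = ((2*Q)*(-1))*5 = -2*Q*5 = -10*Q)
sqrt(h + A(U(-4))) = sqrt(19448 - 10*(-4)**2) = sqrt(19448 - 10*16) = sqrt(19448 - 160) = sqrt(19288) = 2*sqrt(4822)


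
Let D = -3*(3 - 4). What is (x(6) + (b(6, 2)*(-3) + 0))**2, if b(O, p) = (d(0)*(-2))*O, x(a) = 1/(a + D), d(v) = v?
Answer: 1/81 ≈ 0.012346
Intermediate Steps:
D = 3 (D = -3*(-1) = 3)
x(a) = 1/(3 + a) (x(a) = 1/(a + 3) = 1/(3 + a))
b(O, p) = 0 (b(O, p) = (0*(-2))*O = 0*O = 0)
(x(6) + (b(6, 2)*(-3) + 0))**2 = (1/(3 + 6) + (0*(-3) + 0))**2 = (1/9 + (0 + 0))**2 = (1/9 + 0)**2 = (1/9)**2 = 1/81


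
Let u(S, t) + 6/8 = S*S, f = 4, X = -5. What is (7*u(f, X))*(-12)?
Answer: -1281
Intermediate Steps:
u(S, t) = -¾ + S² (u(S, t) = -¾ + S*S = -¾ + S²)
(7*u(f, X))*(-12) = (7*(-¾ + 4²))*(-12) = (7*(-¾ + 16))*(-12) = (7*(61/4))*(-12) = (427/4)*(-12) = -1281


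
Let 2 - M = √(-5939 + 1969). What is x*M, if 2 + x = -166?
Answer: -336 + 168*I*√3970 ≈ -336.0 + 10585.0*I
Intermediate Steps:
M = 2 - I*√3970 (M = 2 - √(-5939 + 1969) = 2 - √(-3970) = 2 - I*√3970 ≈ 2.0 - 63.008*I)
x = -168 (x = -2 - 166 = -168)
x*M = -168*(2 - I*√3970) = -336 + 168*I*√3970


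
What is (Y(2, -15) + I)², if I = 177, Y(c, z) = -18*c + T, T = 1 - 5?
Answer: 18769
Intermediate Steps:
T = -4
Y(c, z) = -4 - 18*c (Y(c, z) = -18*c - 4 = -4 - 18*c)
(Y(2, -15) + I)² = ((-4 - 18*2) + 177)² = ((-4 - 36) + 177)² = (-40 + 177)² = 137² = 18769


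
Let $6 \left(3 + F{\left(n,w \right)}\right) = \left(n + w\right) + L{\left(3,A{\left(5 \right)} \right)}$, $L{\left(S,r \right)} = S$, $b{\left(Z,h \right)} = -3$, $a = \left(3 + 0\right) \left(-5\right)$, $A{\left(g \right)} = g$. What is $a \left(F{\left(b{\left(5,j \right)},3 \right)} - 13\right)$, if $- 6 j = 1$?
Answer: $\frac{465}{2} \approx 232.5$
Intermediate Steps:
$j = - \frac{1}{6}$ ($j = \left(- \frac{1}{6}\right) 1 = - \frac{1}{6} \approx -0.16667$)
$a = -15$ ($a = 3 \left(-5\right) = -15$)
$F{\left(n,w \right)} = - \frac{5}{2} + \frac{n}{6} + \frac{w}{6}$ ($F{\left(n,w \right)} = -3 + \frac{\left(n + w\right) + 3}{6} = -3 + \frac{3 + n + w}{6} = -3 + \left(\frac{1}{2} + \frac{n}{6} + \frac{w}{6}\right) = - \frac{5}{2} + \frac{n}{6} + \frac{w}{6}$)
$a \left(F{\left(b{\left(5,j \right)},3 \right)} - 13\right) = - 15 \left(\left(- \frac{5}{2} + \frac{1}{6} \left(-3\right) + \frac{1}{6} \cdot 3\right) - 13\right) = - 15 \left(\left(- \frac{5}{2} - \frac{1}{2} + \frac{1}{2}\right) - 13\right) = - 15 \left(- \frac{5}{2} - 13\right) = \left(-15\right) \left(- \frac{31}{2}\right) = \frac{465}{2}$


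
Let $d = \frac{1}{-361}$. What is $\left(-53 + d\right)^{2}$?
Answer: $\frac{366109956}{130321} \approx 2809.3$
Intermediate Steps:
$d = - \frac{1}{361} \approx -0.0027701$
$\left(-53 + d\right)^{2} = \left(-53 - \frac{1}{361}\right)^{2} = \left(- \frac{19134}{361}\right)^{2} = \frac{366109956}{130321}$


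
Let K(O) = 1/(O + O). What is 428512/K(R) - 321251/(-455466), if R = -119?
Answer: -46451089567645/455466 ≈ -1.0199e+8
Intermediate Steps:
K(O) = 1/(2*O)
428512/K(R) - 321251/(-455466) = 428512/(((½)/(-119))) - 321251/(-455466) = 428512/(((½)*(-1/119))) - 321251*(-1/455466) = 428512/(-1/238) + 321251/455466 = 428512*(-238) + 321251/455466 = -101985856 + 321251/455466 = -46451089567645/455466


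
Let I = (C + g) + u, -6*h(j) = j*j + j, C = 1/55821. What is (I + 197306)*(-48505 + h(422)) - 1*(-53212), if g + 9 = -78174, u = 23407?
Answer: -622614844656484/55821 ≈ -1.1154e+10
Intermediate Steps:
C = 1/55821 ≈ 1.7914e-5
g = -78183 (g = -9 - 78174 = -78183)
h(j) = -j/6 - j²/6 (h(j) = -(j*j + j)/6 = -(j² + j)/6 = -(j + j²)/6 = -j/6 - j²/6)
I = -3057651095/55821 (I = (1/55821 - 78183) + 23407 = -4364253242/55821 + 23407 = -3057651095/55821 ≈ -54776.)
(I + 197306)*(-48505 + h(422)) - 1*(-53212) = (-3057651095/55821 + 197306)*(-48505 - ⅙*422*(1 + 422)) - 1*(-53212) = 7956167131*(-48505 - ⅙*422*423)/55821 + 53212 = 7956167131*(-48505 - 29751)/55821 + 53212 = (7956167131/55821)*(-78256) + 53212 = -622617815003536/55821 + 53212 = -622614844656484/55821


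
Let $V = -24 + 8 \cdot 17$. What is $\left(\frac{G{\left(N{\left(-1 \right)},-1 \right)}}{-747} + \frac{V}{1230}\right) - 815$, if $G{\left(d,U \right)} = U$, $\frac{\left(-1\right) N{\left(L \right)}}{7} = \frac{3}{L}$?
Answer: $- \frac{124790876}{153135} \approx -814.91$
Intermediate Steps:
$N{\left(L \right)} = - \frac{21}{L}$ ($N{\left(L \right)} = - 7 \frac{3}{L} = - \frac{21}{L}$)
$V = 112$ ($V = -24 + 136 = 112$)
$\left(\frac{G{\left(N{\left(-1 \right)},-1 \right)}}{-747} + \frac{V}{1230}\right) - 815 = \left(- \frac{1}{-747} + \frac{112}{1230}\right) - 815 = \left(\left(-1\right) \left(- \frac{1}{747}\right) + 112 \cdot \frac{1}{1230}\right) - 815 = \left(\frac{1}{747} + \frac{56}{615}\right) - 815 = \frac{14149}{153135} - 815 = - \frac{124790876}{153135}$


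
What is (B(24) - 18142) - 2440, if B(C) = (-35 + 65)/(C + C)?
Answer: -164651/8 ≈ -20581.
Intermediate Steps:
B(C) = 15/C (B(C) = 30/((2*C)) = 30*(1/(2*C)) = 15/C)
(B(24) - 18142) - 2440 = (15/24 - 18142) - 2440 = (15*(1/24) - 18142) - 2440 = (5/8 - 18142) - 2440 = -145131/8 - 2440 = -164651/8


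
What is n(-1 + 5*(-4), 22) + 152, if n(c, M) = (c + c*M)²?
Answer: 233441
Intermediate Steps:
n(c, M) = (c + M*c)²
n(-1 + 5*(-4), 22) + 152 = (-1 + 5*(-4))²*(1 + 22)² + 152 = (-1 - 20)²*23² + 152 = (-21)²*529 + 152 = 441*529 + 152 = 233289 + 152 = 233441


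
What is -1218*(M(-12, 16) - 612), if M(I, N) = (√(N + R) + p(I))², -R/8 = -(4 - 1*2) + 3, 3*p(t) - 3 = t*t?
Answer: -2188746 - 238728*√2 ≈ -2.5264e+6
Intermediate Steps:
p(t) = 1 + t²/3 (p(t) = 1 + (t*t)/3 = 1 + t²/3)
R = -8 (R = -8*(-(4 - 1*2) + 3) = -8*(-(4 - 2) + 3) = -8*(-1*2 + 3) = -8*(-2 + 3) = -8*1 = -8)
M(I, N) = (1 + √(-8 + N) + I²/3)² (M(I, N) = (√(N - 8) + (1 + I²/3))² = (√(-8 + N) + (1 + I²/3))² = (1 + √(-8 + N) + I²/3)²)
-1218*(M(-12, 16) - 612) = -1218*((3 + (-12)² + 3*√(-8 + 16))²/9 - 612) = -1218*((3 + 144 + 3*√8)²/9 - 612) = -1218*((3 + 144 + 3*(2*√2))²/9 - 612) = -1218*((3 + 144 + 6*√2)²/9 - 612) = -1218*((147 + 6*√2)²/9 - 612) = -1218*(-612 + (147 + 6*√2)²/9) = 745416 - 406*(147 + 6*√2)²/3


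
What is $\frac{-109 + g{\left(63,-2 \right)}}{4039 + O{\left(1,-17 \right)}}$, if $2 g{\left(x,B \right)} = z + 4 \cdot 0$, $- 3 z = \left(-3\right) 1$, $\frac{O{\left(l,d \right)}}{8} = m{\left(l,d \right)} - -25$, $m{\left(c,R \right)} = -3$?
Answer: $- \frac{217}{8430} \approx -0.025741$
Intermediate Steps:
$O{\left(l,d \right)} = 176$ ($O{\left(l,d \right)} = 8 \left(-3 - -25\right) = 8 \left(-3 + 25\right) = 8 \cdot 22 = 176$)
$z = 1$ ($z = - \frac{\left(-3\right) 1}{3} = \left(- \frac{1}{3}\right) \left(-3\right) = 1$)
$g{\left(x,B \right)} = \frac{1}{2}$ ($g{\left(x,B \right)} = \frac{1 + 4 \cdot 0}{2} = \frac{1 + 0}{2} = \frac{1}{2} \cdot 1 = \frac{1}{2}$)
$\frac{-109 + g{\left(63,-2 \right)}}{4039 + O{\left(1,-17 \right)}} = \frac{-109 + \frac{1}{2}}{4039 + 176} = - \frac{217}{2 \cdot 4215} = \left(- \frac{217}{2}\right) \frac{1}{4215} = - \frac{217}{8430}$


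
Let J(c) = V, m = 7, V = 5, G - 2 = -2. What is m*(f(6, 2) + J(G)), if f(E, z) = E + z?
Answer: 91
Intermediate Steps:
G = 0 (G = 2 - 2 = 0)
J(c) = 5
m*(f(6, 2) + J(G)) = 7*((6 + 2) + 5) = 7*(8 + 5) = 7*13 = 91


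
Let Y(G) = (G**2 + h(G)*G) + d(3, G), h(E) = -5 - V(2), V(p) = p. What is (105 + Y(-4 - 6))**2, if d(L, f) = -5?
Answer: 72900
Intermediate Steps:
h(E) = -7 (h(E) = -5 - 1*2 = -5 - 2 = -7)
Y(G) = -5 + G**2 - 7*G (Y(G) = (G**2 - 7*G) - 5 = -5 + G**2 - 7*G)
(105 + Y(-4 - 6))**2 = (105 + (-5 + (-4 - 6)**2 - 7*(-4 - 6)))**2 = (105 + (-5 + (-10)**2 - 7*(-10)))**2 = (105 + (-5 + 100 + 70))**2 = (105 + 165)**2 = 270**2 = 72900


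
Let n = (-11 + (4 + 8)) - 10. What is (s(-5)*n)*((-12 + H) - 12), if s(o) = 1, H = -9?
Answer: 297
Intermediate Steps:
n = -9 (n = (-11 + 12) - 10 = 1 - 10 = -9)
(s(-5)*n)*((-12 + H) - 12) = (1*(-9))*((-12 - 9) - 12) = -9*(-21 - 12) = -9*(-33) = 297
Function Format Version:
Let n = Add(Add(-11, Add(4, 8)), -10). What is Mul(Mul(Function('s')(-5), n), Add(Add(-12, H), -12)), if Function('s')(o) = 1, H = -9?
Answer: 297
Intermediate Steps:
n = -9 (n = Add(Add(-11, 12), -10) = Add(1, -10) = -9)
Mul(Mul(Function('s')(-5), n), Add(Add(-12, H), -12)) = Mul(Mul(1, -9), Add(Add(-12, -9), -12)) = Mul(-9, Add(-21, -12)) = Mul(-9, -33) = 297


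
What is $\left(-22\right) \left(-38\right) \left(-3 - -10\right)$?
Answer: $5852$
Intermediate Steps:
$\left(-22\right) \left(-38\right) \left(-3 - -10\right) = 836 \left(-3 + 10\right) = 836 \cdot 7 = 5852$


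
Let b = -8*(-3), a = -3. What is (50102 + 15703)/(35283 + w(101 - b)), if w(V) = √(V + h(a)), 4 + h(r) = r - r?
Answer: 2321797815/1244890016 - 65805*√73/1244890016 ≈ 1.8646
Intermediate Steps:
b = 24
h(r) = -4 (h(r) = -4 + (r - r) = -4 + 0 = -4)
w(V) = √(-4 + V) (w(V) = √(V - 4) = √(-4 + V))
(50102 + 15703)/(35283 + w(101 - b)) = (50102 + 15703)/(35283 + √(-4 + (101 - 1*24))) = 65805/(35283 + √(-4 + (101 - 24))) = 65805/(35283 + √(-4 + 77)) = 65805/(35283 + √73)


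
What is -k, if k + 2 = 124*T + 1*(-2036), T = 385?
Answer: -45702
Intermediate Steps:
k = 45702 (k = -2 + (124*385 + 1*(-2036)) = -2 + (47740 - 2036) = -2 + 45704 = 45702)
-k = -1*45702 = -45702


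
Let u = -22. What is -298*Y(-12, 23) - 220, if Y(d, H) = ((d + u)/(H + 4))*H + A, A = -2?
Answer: 243188/27 ≈ 9007.0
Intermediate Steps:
Y(d, H) = -2 + H*(-22 + d)/(4 + H) (Y(d, H) = ((d - 22)/(H + 4))*H - 2 = ((-22 + d)/(4 + H))*H - 2 = H*(-22 + d)/(4 + H) - 2 = -2 + H*(-22 + d)/(4 + H))
-298*Y(-12, 23) - 220 = -298*(-8 - 24*23 + 23*(-12))/(4 + 23) - 220 = -298*(-8 - 552 - 276)/27 - 220 = -298*(-836)/27 - 220 = -298*(-836/27) - 220 = 249128/27 - 220 = 243188/27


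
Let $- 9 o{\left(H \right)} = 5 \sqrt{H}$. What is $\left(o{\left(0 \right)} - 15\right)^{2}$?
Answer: $225$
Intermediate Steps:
$o{\left(H \right)} = - \frac{5 \sqrt{H}}{9}$
$\left(o{\left(0 \right)} - 15\right)^{2} = \left(- \frac{5 \sqrt{0}}{9} - 15\right)^{2} = \left(\left(- \frac{5}{9}\right) 0 - 15\right)^{2} = \left(0 - 15\right)^{2} = \left(-15\right)^{2} = 225$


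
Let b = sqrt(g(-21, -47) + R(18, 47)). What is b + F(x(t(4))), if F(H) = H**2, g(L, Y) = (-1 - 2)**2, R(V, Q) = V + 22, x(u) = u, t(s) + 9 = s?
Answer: 32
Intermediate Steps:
t(s) = -9 + s
R(V, Q) = 22 + V
g(L, Y) = 9 (g(L, Y) = (-3)**2 = 9)
b = 7 (b = sqrt(9 + (22 + 18)) = sqrt(9 + 40) = sqrt(49) = 7)
b + F(x(t(4))) = 7 + (-9 + 4)**2 = 7 + (-5)**2 = 7 + 25 = 32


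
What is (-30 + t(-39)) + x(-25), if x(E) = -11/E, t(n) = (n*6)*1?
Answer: -6589/25 ≈ -263.56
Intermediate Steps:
t(n) = 6*n (t(n) = (6*n)*1 = 6*n)
(-30 + t(-39)) + x(-25) = (-30 + 6*(-39)) - 11/(-25) = (-30 - 234) - 11*(-1/25) = -264 + 11/25 = -6589/25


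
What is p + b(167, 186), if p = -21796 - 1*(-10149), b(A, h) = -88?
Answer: -11735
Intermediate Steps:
p = -11647 (p = -21796 + 10149 = -11647)
p + b(167, 186) = -11647 - 88 = -11735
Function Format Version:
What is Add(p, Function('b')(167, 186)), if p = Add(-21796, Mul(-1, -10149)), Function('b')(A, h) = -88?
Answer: -11735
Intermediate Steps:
p = -11647 (p = Add(-21796, 10149) = -11647)
Add(p, Function('b')(167, 186)) = Add(-11647, -88) = -11735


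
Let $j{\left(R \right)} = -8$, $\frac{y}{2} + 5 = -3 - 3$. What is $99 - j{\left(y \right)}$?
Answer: $107$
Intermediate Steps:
$y = -22$ ($y = -10 + 2 \left(-3 - 3\right) = -10 + 2 \left(-6\right) = -10 - 12 = -22$)
$99 - j{\left(y \right)} = 99 - -8 = 99 + 8 = 107$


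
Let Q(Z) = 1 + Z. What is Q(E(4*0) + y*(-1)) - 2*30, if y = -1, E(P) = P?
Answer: -58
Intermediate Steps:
Q(E(4*0) + y*(-1)) - 2*30 = (1 + (4*0 - 1*(-1))) - 2*30 = (1 + (0 + 1)) - 60 = (1 + 1) - 60 = 2 - 60 = -58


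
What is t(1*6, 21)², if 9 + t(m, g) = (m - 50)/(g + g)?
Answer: 44521/441 ≈ 100.95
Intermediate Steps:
t(m, g) = -9 + (-50 + m)/(2*g) (t(m, g) = -9 + (m - 50)/(g + g) = -9 + (-50 + m)/((2*g)) = -9 + (-50 + m)*(1/(2*g)) = -9 + (-50 + m)/(2*g))
t(1*6, 21)² = ((½)*(-50 + 1*6 - 18*21)/21)² = ((½)*(1/21)*(-50 + 6 - 378))² = ((½)*(1/21)*(-422))² = (-211/21)² = 44521/441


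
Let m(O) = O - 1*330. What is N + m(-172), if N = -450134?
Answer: -450636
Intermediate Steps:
m(O) = -330 + O (m(O) = O - 330 = -330 + O)
N + m(-172) = -450134 + (-330 - 172) = -450134 - 502 = -450636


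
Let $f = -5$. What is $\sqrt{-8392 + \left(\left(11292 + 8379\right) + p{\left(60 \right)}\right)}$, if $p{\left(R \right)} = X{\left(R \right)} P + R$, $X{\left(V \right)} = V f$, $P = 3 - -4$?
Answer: $\sqrt{9239} \approx 96.12$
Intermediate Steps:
$P = 7$ ($P = 3 + 4 = 7$)
$X{\left(V \right)} = - 5 V$ ($X{\left(V \right)} = V \left(-5\right) = - 5 V$)
$p{\left(R \right)} = - 34 R$ ($p{\left(R \right)} = - 5 R 7 + R = - 35 R + R = - 34 R$)
$\sqrt{-8392 + \left(\left(11292 + 8379\right) + p{\left(60 \right)}\right)} = \sqrt{-8392 + \left(\left(11292 + 8379\right) - 2040\right)} = \sqrt{-8392 + \left(19671 - 2040\right)} = \sqrt{-8392 + 17631} = \sqrt{9239}$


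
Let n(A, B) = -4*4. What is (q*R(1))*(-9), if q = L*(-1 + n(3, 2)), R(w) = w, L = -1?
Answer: -153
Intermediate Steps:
n(A, B) = -16
q = 17 (q = -(-1 - 16) = -1*(-17) = 17)
(q*R(1))*(-9) = (17*1)*(-9) = 17*(-9) = -153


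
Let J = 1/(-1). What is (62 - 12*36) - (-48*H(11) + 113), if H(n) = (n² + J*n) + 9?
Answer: 5229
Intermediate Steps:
J = -1
H(n) = 9 + n² - n (H(n) = (n² - n) + 9 = 9 + n² - n)
(62 - 12*36) - (-48*H(11) + 113) = (62 - 12*36) - (-48*(9 + 11² - 1*11) + 113) = (62 - 432) - (-48*(9 + 121 - 11) + 113) = -370 - (-48*119 + 113) = -370 - (-5712 + 113) = -370 - 1*(-5599) = -370 + 5599 = 5229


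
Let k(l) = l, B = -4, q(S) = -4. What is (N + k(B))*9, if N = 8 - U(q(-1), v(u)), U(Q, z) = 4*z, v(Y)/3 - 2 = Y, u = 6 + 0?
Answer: -828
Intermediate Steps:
u = 6
v(Y) = 6 + 3*Y
N = -88 (N = 8 - 4*(6 + 3*6) = 8 - 4*(6 + 18) = 8 - 4*24 = 8 - 1*96 = 8 - 96 = -88)
(N + k(B))*9 = (-88 - 4)*9 = -92*9 = -828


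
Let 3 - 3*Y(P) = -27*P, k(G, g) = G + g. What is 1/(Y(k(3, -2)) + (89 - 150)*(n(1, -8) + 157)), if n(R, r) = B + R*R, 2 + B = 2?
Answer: -1/9628 ≈ -0.00010386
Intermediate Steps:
B = 0 (B = -2 + 2 = 0)
n(R, r) = R**2 (n(R, r) = 0 + R*R = 0 + R**2 = R**2)
Y(P) = 1 + 9*P (Y(P) = 1 - (-9)*P = 1 + 9*P)
1/(Y(k(3, -2)) + (89 - 150)*(n(1, -8) + 157)) = 1/((1 + 9*(3 - 2)) + (89 - 150)*(1**2 + 157)) = 1/((1 + 9*1) - 61*(1 + 157)) = 1/((1 + 9) - 61*158) = 1/(10 - 9638) = 1/(-9628) = -1/9628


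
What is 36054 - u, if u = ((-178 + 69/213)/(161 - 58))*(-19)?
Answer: 263423217/7313 ≈ 36021.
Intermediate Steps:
u = 239685/7313 (u = ((-178 + 69*(1/213))/103)*(-19) = ((-178 + 23/71)*(1/103))*(-19) = -12615/71*1/103*(-19) = -12615/7313*(-19) = 239685/7313 ≈ 32.775)
36054 - u = 36054 - 1*239685/7313 = 36054 - 239685/7313 = 263423217/7313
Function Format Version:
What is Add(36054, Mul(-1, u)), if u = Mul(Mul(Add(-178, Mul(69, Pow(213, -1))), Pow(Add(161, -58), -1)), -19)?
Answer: Rational(263423217, 7313) ≈ 36021.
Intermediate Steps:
u = Rational(239685, 7313) (u = Mul(Mul(Add(-178, Mul(69, Rational(1, 213))), Pow(103, -1)), -19) = Mul(Mul(Add(-178, Rational(23, 71)), Rational(1, 103)), -19) = Mul(Mul(Rational(-12615, 71), Rational(1, 103)), -19) = Mul(Rational(-12615, 7313), -19) = Rational(239685, 7313) ≈ 32.775)
Add(36054, Mul(-1, u)) = Add(36054, Mul(-1, Rational(239685, 7313))) = Add(36054, Rational(-239685, 7313)) = Rational(263423217, 7313)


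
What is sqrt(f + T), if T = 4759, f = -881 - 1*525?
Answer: sqrt(3353) ≈ 57.905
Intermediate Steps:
f = -1406 (f = -881 - 525 = -1406)
sqrt(f + T) = sqrt(-1406 + 4759) = sqrt(3353)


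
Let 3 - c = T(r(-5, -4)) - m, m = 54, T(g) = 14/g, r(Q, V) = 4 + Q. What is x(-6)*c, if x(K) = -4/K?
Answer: 142/3 ≈ 47.333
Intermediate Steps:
c = 71 (c = 3 - (14/(4 - 5) - 1*54) = 3 - (14/(-1) - 54) = 3 - (14*(-1) - 54) = 3 - (-14 - 54) = 3 - 1*(-68) = 3 + 68 = 71)
x(-6)*c = -4/(-6)*71 = -4*(-⅙)*71 = (⅔)*71 = 142/3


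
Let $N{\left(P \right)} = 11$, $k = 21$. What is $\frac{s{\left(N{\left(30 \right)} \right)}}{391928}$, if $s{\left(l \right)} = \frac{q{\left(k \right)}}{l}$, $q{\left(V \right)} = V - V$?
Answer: $0$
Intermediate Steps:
$q{\left(V \right)} = 0$
$s{\left(l \right)} = 0$ ($s{\left(l \right)} = \frac{0}{l} = 0$)
$\frac{s{\left(N{\left(30 \right)} \right)}}{391928} = \frac{0}{391928} = 0 \cdot \frac{1}{391928} = 0$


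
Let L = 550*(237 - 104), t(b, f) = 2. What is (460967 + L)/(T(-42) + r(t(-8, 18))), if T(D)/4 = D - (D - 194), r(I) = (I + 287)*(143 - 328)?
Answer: -178039/17563 ≈ -10.137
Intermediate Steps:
r(I) = -53095 - 185*I (r(I) = (287 + I)*(-185) = -53095 - 185*I)
T(D) = 776 (T(D) = 4*(D - (D - 194)) = 4*(D - (-194 + D)) = 4*(D + (194 - D)) = 4*194 = 776)
L = 73150 (L = 550*133 = 73150)
(460967 + L)/(T(-42) + r(t(-8, 18))) = (460967 + 73150)/(776 + (-53095 - 185*2)) = 534117/(776 + (-53095 - 370)) = 534117/(776 - 53465) = 534117/(-52689) = 534117*(-1/52689) = -178039/17563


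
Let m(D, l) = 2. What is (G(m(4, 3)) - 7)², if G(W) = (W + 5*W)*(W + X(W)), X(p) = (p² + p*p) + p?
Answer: 18769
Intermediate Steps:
X(p) = p + 2*p² (X(p) = (p² + p²) + p = 2*p² + p = p + 2*p²)
G(W) = 6*W*(W + W*(1 + 2*W)) (G(W) = (W + 5*W)*(W + W*(1 + 2*W)) = (6*W)*(W + W*(1 + 2*W)) = 6*W*(W + W*(1 + 2*W)))
(G(m(4, 3)) - 7)² = (12*2²*(1 + 2) - 7)² = (12*4*3 - 7)² = (144 - 7)² = 137² = 18769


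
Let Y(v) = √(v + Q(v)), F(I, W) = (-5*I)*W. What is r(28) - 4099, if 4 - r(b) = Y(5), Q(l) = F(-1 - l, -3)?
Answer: -4095 - I*√85 ≈ -4095.0 - 9.2195*I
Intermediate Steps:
F(I, W) = -5*I*W
Q(l) = -15 - 15*l (Q(l) = -5*(-1 - l)*(-3) = -15 - 15*l)
Y(v) = √(-15 - 14*v) (Y(v) = √(v + (-15 - 15*v)) = √(-15 - 14*v))
r(b) = 4 - I*√85 (r(b) = 4 - √(-15 - 14*5) = 4 - √(-15 - 70) = 4 - √(-85) = 4 - I*√85)
r(28) - 4099 = (4 - I*√85) - 4099 = -4095 - I*√85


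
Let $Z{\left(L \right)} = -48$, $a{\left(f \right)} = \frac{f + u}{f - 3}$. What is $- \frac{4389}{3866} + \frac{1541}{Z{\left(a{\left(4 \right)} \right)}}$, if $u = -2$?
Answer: $- \frac{3084089}{92784} \approx -33.239$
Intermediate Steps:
$a{\left(f \right)} = \frac{-2 + f}{-3 + f}$ ($a{\left(f \right)} = \frac{f - 2}{f - 3} = \frac{-2 + f}{-3 + f}$)
$- \frac{4389}{3866} + \frac{1541}{Z{\left(a{\left(4 \right)} \right)}} = - \frac{4389}{3866} + \frac{1541}{-48} = \left(-4389\right) \frac{1}{3866} + 1541 \left(- \frac{1}{48}\right) = - \frac{4389}{3866} - \frac{1541}{48} = - \frac{3084089}{92784}$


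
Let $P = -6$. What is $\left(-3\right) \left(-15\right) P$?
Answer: $-270$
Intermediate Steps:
$\left(-3\right) \left(-15\right) P = \left(-3\right) \left(-15\right) \left(-6\right) = 45 \left(-6\right) = -270$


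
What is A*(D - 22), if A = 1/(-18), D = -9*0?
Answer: 11/9 ≈ 1.2222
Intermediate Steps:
D = 0
A = -1/18 ≈ -0.055556
A*(D - 22) = -(0 - 22)/18 = -1/18*(-22) = 11/9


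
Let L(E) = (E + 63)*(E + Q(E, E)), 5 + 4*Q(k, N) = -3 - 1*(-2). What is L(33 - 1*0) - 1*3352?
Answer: -328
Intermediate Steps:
Q(k, N) = -3/2 (Q(k, N) = -5/4 + (-3 - 1*(-2))/4 = -5/4 + (-3 + 2)/4 = -5/4 + (¼)*(-1) = -5/4 - ¼ = -3/2)
L(E) = (63 + E)*(-3/2 + E) (L(E) = (E + 63)*(E - 3/2) = (63 + E)*(-3/2 + E))
L(33 - 1*0) - 1*3352 = (-189/2 + (33 - 1*0)² + 123*(33 - 1*0)/2) - 1*3352 = (-189/2 + (33 + 0)² + 123*(33 + 0)/2) - 3352 = (-189/2 + 33² + (123/2)*33) - 3352 = (-189/2 + 1089 + 4059/2) - 3352 = 3024 - 3352 = -328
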